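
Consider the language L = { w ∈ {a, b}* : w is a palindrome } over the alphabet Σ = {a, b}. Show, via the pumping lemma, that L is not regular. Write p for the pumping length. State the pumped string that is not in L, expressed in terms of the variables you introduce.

Assume L is regular. Let p be the pumping length given by the pumping lemma.
Take w = a^p b a^p, a palindrome of length 2p+1 ≥ p.
The pumping lemma gives a decomposition w = xyz where |xy| ≤ p and y is nonempty.
The first p characters of w are a's, so xy (and hence y) consists only of a's. Write y = a^k, 1 ≤ k ≤ p.
Pump with i = 2: xy^2z = a^{p+k} b a^p. Its reverse is a^p b a^{p+k}, which differs from xy^2z since k ≥ 1. So xy^2z is not a palindrome and xy^2z ∉ L.
This contradicts the pumping lemma, so L is not regular.

a^{p+k} b a^p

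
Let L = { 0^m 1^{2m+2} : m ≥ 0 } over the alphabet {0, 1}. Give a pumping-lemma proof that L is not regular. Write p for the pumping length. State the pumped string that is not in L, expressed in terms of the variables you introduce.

Toward a contradiction, assume L is regular with pumping length p.
Choose w = 0^p 1^{2p+2}, which is in L with |w| = 3p+2 ≥ p.
The pumping lemma gives a decomposition w = xyz where |xy| ≤ p and |y| ≥ 1.
Because |xy| ≤ p and w begins with p copies of 0, we have y = 0^k with 1 ≤ k ≤ p.
Pump with i = 2: xy^2z = 0^{p+k} 1^{2p+2}. For this to lie in L we would need 2p+2 = 2(p+k)+2, which forces k = 0. But k ≥ 1, so xy^2z ∉ L.
This is a contradiction; hence L is not regular.

0^{p+k} 1^{2p+2}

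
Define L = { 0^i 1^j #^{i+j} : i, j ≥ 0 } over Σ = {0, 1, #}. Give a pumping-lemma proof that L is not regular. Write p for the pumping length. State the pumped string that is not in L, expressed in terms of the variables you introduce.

0^{p+k} 1^p #^{2p}

Assume L is regular; let p be its pumping constant.
Take w = 0^p 1^p #^{2p} ∈ L (with i=j=p, i+j=2p), |w| = 4p ≥ p.
By the pumping lemma, w = xyz with |xy| ≤ p and |y| > 0.
Since the first p symbols of w are all 0's and |xy| ≤ p, y lies entirely in the leading 0-block: y = 0^k for some k with 1 ≤ k ≤ p.
Consider xy^2z = 0^{p+k} 1^p #^{2p}. Now the 0- and 1-counts sum to 2p+k, but the #-count is 2p ≠ 2p+k. So xy^2z ∉ L.
This is a contradiction; hence L is not regular.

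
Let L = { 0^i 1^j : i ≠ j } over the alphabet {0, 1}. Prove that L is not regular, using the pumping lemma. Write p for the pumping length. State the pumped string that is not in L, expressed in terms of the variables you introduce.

0^{p+p!} 1^{p+p!}

Assume L is regular. Let p be the pumping length given by the pumping lemma.
Choose w = 0^p 1^{p+p!}. Since p ≠ p+p!, w ∈ L; and |w| ≥ p.
Write w = xyz as guaranteed by the lemma, with |xy| ≤ p and |y| > 0.
Since the first p symbols of w are all 0's and |xy| ≤ p, y lies entirely in the leading 0-block: y = 0^k for some k with 1 ≤ k ≤ p.
Since 1 ≤ k ≤ p, k divides p!; set t = 1 + p!/k. Then xy^t z has p + (p!/k)·k = p + p! copies of 0. Now the 0-count equals the 1-count, so i ≠ j fails. So xy^t z = 0^{p+p!} 1^{p+p!} ∉ L.
This contradicts the pumping lemma, so L is not regular.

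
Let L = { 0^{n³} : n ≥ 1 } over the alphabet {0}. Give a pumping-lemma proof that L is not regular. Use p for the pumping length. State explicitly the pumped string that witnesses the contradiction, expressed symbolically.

Assume L is regular; let p be its pumping constant.
Take w = 0^{p³} ∈ L with |w| = p³ ≥ p.
The pumping lemma gives a decomposition w = xyz where |xy| ≤ p and y is nonempty.
Then y = 0^k for some k with 1 ≤ k ≤ p.
Pump with i = 2: xy^2z = 0^{p³+k}. Since 1 ≤ k ≤ p, p³ < p³+k ≤ p³+p < p³+3p²+3p+1 = (p+1)³, so p³+k is not a perfect cube. So xy^2z ∉ L.
This contradicts the pumping lemma, so L is not regular.

0^{p³+k}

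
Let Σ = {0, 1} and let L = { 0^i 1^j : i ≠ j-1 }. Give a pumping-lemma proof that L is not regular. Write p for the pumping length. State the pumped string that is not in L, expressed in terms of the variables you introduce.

Toward a contradiction, assume L is regular with pumping length p.
Choose w = 0^p 1^{p+p!+1}. Since p ≠ (p+p!+1)-1 = p+p!, w ∈ L; and |w| ≥ p.
Write w = xyz as guaranteed by the lemma, with |xy| ≤ p and |y| ≥ 1.
The first p characters of w are 0's, so xy (and hence y) consists only of 0's. Write y = 0^k, 1 ≤ k ≤ p.
Since 1 ≤ k ≤ p, k divides p!; set t = 1 + p!/k. Then xy^t z has p + (p!/k)·k = p + p! copies of 0. Now the 0-count is p+p! and (1-count)-1 = (p+p!+1)-1 = p+p!, so i ≠ j-1 fails. So xy^t z = 0^{p+p!} 1^{p+p!+1} ∉ L.
This is a contradiction; hence L is not regular.

0^{p+p!} 1^{p+p!+1}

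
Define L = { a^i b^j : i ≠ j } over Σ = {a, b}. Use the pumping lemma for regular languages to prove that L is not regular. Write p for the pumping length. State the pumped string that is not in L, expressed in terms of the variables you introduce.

Toward a contradiction, assume L is regular with pumping length p.
Choose w = a^p b^{p+p!}. Since p ≠ p+p!, w ∈ L; and |w| ≥ p.
By the pumping lemma, w = xyz with |xy| ≤ p and y is nonempty.
The first p characters of w are a's, so xy (and hence y) consists only of a's. Write y = a^k, 1 ≤ k ≤ p.
Since 1 ≤ k ≤ p, k divides p!; set t = 1 + p!/k. Then xy^t z has p + (p!/k)·k = p + p! copies of a. Now the a-count equals the b-count, so i ≠ j fails. So xy^t z = a^{p+p!} b^{p+p!} ∉ L.
Contradiction. Therefore L is not regular.

a^{p+p!} b^{p+p!}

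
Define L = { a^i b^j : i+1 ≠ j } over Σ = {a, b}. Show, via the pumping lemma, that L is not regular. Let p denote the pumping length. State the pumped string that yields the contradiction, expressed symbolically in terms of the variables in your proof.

a^{p+p!} b^{p+p!+1}

Assume L is regular. Let p be the pumping length given by the pumping lemma.
Choose w = a^p b^{p+p!+1}. Since p ≠ (p+p!+1)-1 = p+p!, w ∈ L; and |w| ≥ p.
Write w = xyz as guaranteed by the lemma, with |xy| ≤ p and y is nonempty.
The first p characters of w are a's, so xy (and hence y) consists only of a's. Write y = a^k, 1 ≤ k ≤ p.
Since 1 ≤ k ≤ p, k divides p!; set t = 1 + p!/k. Then xy^t z has p + (p!/k)·k = p + p! copies of a. Now the a-count is p+p! and (b-count)-1 = (p+p!+1)-1 = p+p!, so i+1 ≠ j fails. So xy^t z = a^{p+p!} b^{p+p!+1} ∉ L.
Contradiction. Therefore L is not regular.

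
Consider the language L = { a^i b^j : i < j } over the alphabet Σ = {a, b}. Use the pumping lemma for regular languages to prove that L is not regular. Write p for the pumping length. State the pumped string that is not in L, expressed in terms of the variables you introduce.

Assume L is regular; let p be its pumping constant.
Choose w = a^p b^{p+1} ∈ L, with |w| = 2p+1 ≥ p.
By the pumping lemma, w = xyz with |xy| ≤ p and |y| ≥ 1.
The first p characters of w are a's, so xy (and hence y) consists only of a's. Write y = a^k, 1 ≤ k ≤ p.
Consider xy^2z = a^{p+k} b^{p+1}. Since k ≥ 1, the a-count p+k is at least p+1, so i < j fails; thus xy^2z ∉ L.
This contradicts the pumping lemma, so L is not regular.

a^{p+k} b^{p+1}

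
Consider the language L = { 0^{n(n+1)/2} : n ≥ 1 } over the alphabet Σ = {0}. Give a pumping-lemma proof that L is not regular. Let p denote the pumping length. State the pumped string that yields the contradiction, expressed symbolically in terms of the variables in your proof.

0^{p(p+1)/2+k}

Assume L is regular. Let p be the pumping length given by the pumping lemma.
Take w = 0^{p(p+1)/2} ∈ L with |w| = p(p+1)/2 ≥ p.
The pumping lemma gives a decomposition w = xyz where |xy| ≤ p and |y| > 0.
Then y = 0^k for some k with 1 ≤ k ≤ p.
Pump with i = 2: xy^2z = 0^{p(p+1)/2+k}. Since 1 ≤ k ≤ p, p(p+1)/2 < p(p+1)/2+k ≤ p(p+1)/2+p < (p+1)(p+2)/2, so p(p+1)/2+k is strictly between consecutive triangular numbers. So xy^2z ∉ L.
This contradicts the pumping lemma, so L is not regular.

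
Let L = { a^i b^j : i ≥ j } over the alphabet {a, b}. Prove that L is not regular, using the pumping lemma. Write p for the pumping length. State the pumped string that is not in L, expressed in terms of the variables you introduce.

a^{p-k} b^p

Assume L is regular; let p be its pumping constant.
Choose w = a^p b^p ∈ L, with |w| = 2p ≥ p.
Write w = xyz as guaranteed by the lemma, with |xy| ≤ p and y is nonempty.
The first p characters of w are a's, so xy (and hence y) consists only of a's. Write y = a^k, 1 ≤ k ≤ p.
Consider xy^0z = xz = a^{p-k} b^p. Since k ≥ 1, the a-count p-k is less than p, so i ≥ j fails; thus xz ∉ L.
This is a contradiction; hence L is not regular.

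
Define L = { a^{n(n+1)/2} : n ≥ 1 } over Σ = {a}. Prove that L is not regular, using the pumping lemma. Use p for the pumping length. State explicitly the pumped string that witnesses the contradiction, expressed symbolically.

Assume L is regular; let p be its pumping constant.
Take w = a^{p(p+1)/2} ∈ L with |w| = p(p+1)/2 ≥ p.
The pumping lemma gives a decomposition w = xyz where |xy| ≤ p and |y| > 0.
Then y = a^k for some k with 1 ≤ k ≤ p.
Pump with i = 2: xy^2z = a^{p(p+1)/2+k}. Since 1 ≤ k ≤ p, p(p+1)/2 < p(p+1)/2+k ≤ p(p+1)/2+p < (p+1)(p+2)/2, so p(p+1)/2+k is strictly between consecutive triangular numbers. So xy^2z ∉ L.
Contradiction. Therefore L is not regular.

a^{p(p+1)/2+k}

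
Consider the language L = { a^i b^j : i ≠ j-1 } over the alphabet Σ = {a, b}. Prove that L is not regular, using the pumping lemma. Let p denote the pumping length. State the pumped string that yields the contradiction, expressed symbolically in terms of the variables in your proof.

Suppose for contradiction that L is regular, and let p be the pumping length.
Choose w = a^p b^{p+p!+1}. Since p ≠ (p+p!+1)-1 = p+p!, w ∈ L; and |w| ≥ p.
By the pumping lemma, w = xyz with |xy| ≤ p and y is nonempty.
Since the first p symbols of w are all a's and |xy| ≤ p, y lies entirely in the leading a-block: y = a^k for some k with 1 ≤ k ≤ p.
Since 1 ≤ k ≤ p, k divides p!; set t = 1 + p!/k. Then xy^t z has p + (p!/k)·k = p + p! copies of a. Now the a-count is p+p! and (b-count)-1 = (p+p!+1)-1 = p+p!, so i ≠ j-1 fails. So xy^t z = a^{p+p!} b^{p+p!+1} ∉ L.
Contradiction. Therefore L is not regular.

a^{p+p!} b^{p+p!+1}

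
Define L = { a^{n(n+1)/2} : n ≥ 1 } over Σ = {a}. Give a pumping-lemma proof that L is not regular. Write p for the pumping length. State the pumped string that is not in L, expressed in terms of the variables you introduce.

a^{p(p+1)/2+k}

Assume L is regular; let p be its pumping constant.
Take w = a^{p(p+1)/2} ∈ L with |w| = p(p+1)/2 ≥ p.
Write w = xyz as guaranteed by the lemma, with |xy| ≤ p and |y| ≥ 1.
Then y = a^k for some k with 1 ≤ k ≤ p.
Pump with i = 2: xy^2z = a^{p(p+1)/2+k}. Since 1 ≤ k ≤ p, p(p+1)/2 < p(p+1)/2+k ≤ p(p+1)/2+p < (p+1)(p+2)/2, so p(p+1)/2+k is strictly between consecutive triangular numbers. So xy^2z ∉ L.
This is a contradiction; hence L is not regular.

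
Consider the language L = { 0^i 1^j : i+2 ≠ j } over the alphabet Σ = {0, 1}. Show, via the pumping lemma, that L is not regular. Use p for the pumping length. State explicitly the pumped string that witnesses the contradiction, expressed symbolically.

0^{p+p!} 1^{p+p!+2}

Assume L is regular. Let p be the pumping length given by the pumping lemma.
Choose w = 0^p 1^{p+p!+2}. Since p ≠ (p+p!+2)-2 = p+p!, w ∈ L; and |w| ≥ p.
By the pumping lemma, w = xyz with |xy| ≤ p and |y| ≥ 1.
Since the first p symbols of w are all 0's and |xy| ≤ p, y lies entirely in the leading 0-block: y = 0^k for some k with 1 ≤ k ≤ p.
Since 1 ≤ k ≤ p, k divides p!; set t = 1 + p!/k. Then xy^t z has p + (p!/k)·k = p + p! copies of 0. Now the 0-count is p+p! and (1-count)-2 = (p+p!+2)-2 = p+p!, so i+2 ≠ j fails. So xy^t z = 0^{p+p!} 1^{p+p!+2} ∉ L.
This contradicts the pumping lemma, so L is not regular.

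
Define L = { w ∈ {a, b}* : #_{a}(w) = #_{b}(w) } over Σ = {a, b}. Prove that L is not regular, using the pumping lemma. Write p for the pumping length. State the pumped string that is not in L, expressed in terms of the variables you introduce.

a^{p+k} b^p

Assume L is regular; let p be its pumping constant.
Choose w = a^p b^p ∈ L with |w| = 2p ≥ p.
The pumping lemma gives a decomposition w = xyz where |xy| ≤ p and y is nonempty.
The first p characters of w are a's, so xy (and hence y) consists only of a's. Write y = a^k, 1 ≤ k ≤ p.
Pump with i = 2: xy^2z = a^{p+k} b^p has p+k occurrences of a but only p of b. Since k ≥ 1 the counts differ, so xy^2z ∉ L.
This contradicts the pumping lemma, so L is not regular.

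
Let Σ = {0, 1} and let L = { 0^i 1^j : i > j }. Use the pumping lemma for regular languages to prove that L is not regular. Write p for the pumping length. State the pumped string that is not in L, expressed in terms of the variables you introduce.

0^{p+1-k} 1^p

Toward a contradiction, assume L is regular with pumping length p.
Choose w = 0^{p+1} 1^p ∈ L, with |w| = 2p+1 ≥ p.
The pumping lemma gives a decomposition w = xyz where |xy| ≤ p and y is nonempty.
The first p characters of w are 0's, so xy (and hence y) consists only of 0's. Write y = 0^k, 1 ≤ k ≤ p.
Consider xy^0z = xz = 0^{p+1-k} 1^p. Since k ≥ 1, the 0-count p+1-k is at most p, so i > j fails; thus xz ∉ L.
This is a contradiction; hence L is not regular.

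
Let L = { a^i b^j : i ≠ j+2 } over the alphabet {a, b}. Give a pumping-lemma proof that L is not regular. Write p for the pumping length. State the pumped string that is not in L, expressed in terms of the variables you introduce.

Assume L is regular; let p be its pumping constant.
Choose w = a^p b^{p+p!-2}. Since p ≠ (p+p!-2)+2 = p+p!, w ∈ L; and |w| ≥ p.
The pumping lemma gives a decomposition w = xyz where |xy| ≤ p and |y| ≥ 1.
Since the first p symbols of w are all a's and |xy| ≤ p, y lies entirely in the leading a-block: y = a^k for some k with 1 ≤ k ≤ p.
Since 1 ≤ k ≤ p, k divides p!; set t = 1 + p!/k. Then xy^t z has p + (p!/k)·k = p + p! copies of a. Now the a-count is p+p! and (b-count)+2 = (p+p!-2)+2 = p+p!, so i ≠ j+2 fails. So xy^t z = a^{p+p!} b^{p+p!-2} ∉ L.
This contradicts the pumping lemma, so L is not regular.

a^{p+p!} b^{p+p!-2}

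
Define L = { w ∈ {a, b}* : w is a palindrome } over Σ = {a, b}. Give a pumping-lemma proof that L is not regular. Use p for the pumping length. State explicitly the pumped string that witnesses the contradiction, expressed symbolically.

Assume L is regular; let p be its pumping constant.
Take w = a^p b a^p, a palindrome of length 2p+1 ≥ p.
Write w = xyz as guaranteed by the lemma, with |xy| ≤ p and y is nonempty.
Since the first p symbols of w are all a's and |xy| ≤ p, y lies entirely in the leading a-block: y = a^k for some k with 1 ≤ k ≤ p.
Pump with i = 2: xy^2z = a^{p+k} b a^p. Its reverse is a^p b a^{p+k}, which differs from xy^2z since k ≥ 1. So xy^2z is not a palindrome and xy^2z ∉ L.
Contradiction. Therefore L is not regular.

a^{p+k} b a^p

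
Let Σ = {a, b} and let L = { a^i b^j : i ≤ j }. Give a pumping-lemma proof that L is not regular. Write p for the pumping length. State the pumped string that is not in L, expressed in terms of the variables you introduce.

Suppose for contradiction that L is regular, and let p be the pumping length.
Choose w = a^p b^p ∈ L, with |w| = 2p ≥ p.
The pumping lemma gives a decomposition w = xyz where |xy| ≤ p and |y| > 0.
The first p characters of w are a's, so xy (and hence y) consists only of a's. Write y = a^k, 1 ≤ k ≤ p.
Consider xy^2z = a^{p+k} b^p. Since k ≥ 1, the a-count p+k exceeds the b-count p, so i ≤ j fails; thus xy^2z ∉ L.
This contradicts the pumping lemma, so L is not regular.

a^{p+k} b^p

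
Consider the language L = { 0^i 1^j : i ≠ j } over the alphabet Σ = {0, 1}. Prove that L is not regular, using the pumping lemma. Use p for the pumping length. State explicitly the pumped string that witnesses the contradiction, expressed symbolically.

0^{p+p!} 1^{p+p!}

Suppose for contradiction that L is regular, and let p be the pumping length.
Choose w = 0^p 1^{p+p!}. Since p ≠ p+p!, w ∈ L; and |w| ≥ p.
The pumping lemma gives a decomposition w = xyz where |xy| ≤ p and |y| > 0.
Since the first p symbols of w are all 0's and |xy| ≤ p, y lies entirely in the leading 0-block: y = 0^k for some k with 1 ≤ k ≤ p.
Since 1 ≤ k ≤ p, k divides p!; set t = 1 + p!/k. Then xy^t z has p + (p!/k)·k = p + p! copies of 0. Now the 0-count equals the 1-count, so i ≠ j fails. So xy^t z = 0^{p+p!} 1^{p+p!} ∉ L.
Contradiction. Therefore L is not regular.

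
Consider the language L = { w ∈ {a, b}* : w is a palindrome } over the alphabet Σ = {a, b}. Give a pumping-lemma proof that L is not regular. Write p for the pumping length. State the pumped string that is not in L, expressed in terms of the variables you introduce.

Assume L is regular; let p be its pumping constant.
Take w = a^p b a^p, a palindrome of length 2p+1 ≥ p.
The pumping lemma gives a decomposition w = xyz where |xy| ≤ p and |y| ≥ 1.
The first p characters of w are a's, so xy (and hence y) consists only of a's. Write y = a^k, 1 ≤ k ≤ p.
Pump with i = 2: xy^2z = a^{p+k} b a^p. Its reverse is a^p b a^{p+k}, which differs from xy^2z since k ≥ 1. So xy^2z is not a palindrome and xy^2z ∉ L.
This contradicts the pumping lemma, so L is not regular.

a^{p+k} b a^p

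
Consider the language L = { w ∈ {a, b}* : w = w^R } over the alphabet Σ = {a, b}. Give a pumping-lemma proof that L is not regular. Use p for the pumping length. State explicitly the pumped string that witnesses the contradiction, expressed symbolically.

Suppose for contradiction that L is regular, and let p be the pumping length.
Take w = a^p b a^p, a palindrome of length 2p+1 ≥ p.
By the pumping lemma, w = xyz with |xy| ≤ p and |y| ≥ 1.
The first p characters of w are a's, so xy (and hence y) consists only of a's. Write y = a^k, 1 ≤ k ≤ p.
Pump with i = 2: xy^2z = a^{p+k} b a^p. Its reverse is a^p b a^{p+k}, which differs from xy^2z since k ≥ 1. So xy^2z is not a palindrome and xy^2z ∉ L.
This contradicts the pumping lemma, so L is not regular.

a^{p+k} b a^p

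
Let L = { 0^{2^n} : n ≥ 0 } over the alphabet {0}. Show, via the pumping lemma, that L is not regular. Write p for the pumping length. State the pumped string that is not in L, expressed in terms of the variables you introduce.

Toward a contradiction, assume L is regular with pumping length p.
Take w = 0^{2^p} ∈ L with |w| = 2^p ≥ p.
The pumping lemma gives a decomposition w = xyz where |xy| ≤ p and y is nonempty.
Then y = 0^k for some k with 1 ≤ k ≤ p.
Pump with i = 2: xy^2z = 0^{2^p+k}. Since 1 ≤ k ≤ p < 2^p, we have 2^p < 2^p+k < 2^{p+1}, so 2^p+k is not a power of 2. So xy^2z ∉ L.
Contradiction. Therefore L is not regular.

0^{2^p+k}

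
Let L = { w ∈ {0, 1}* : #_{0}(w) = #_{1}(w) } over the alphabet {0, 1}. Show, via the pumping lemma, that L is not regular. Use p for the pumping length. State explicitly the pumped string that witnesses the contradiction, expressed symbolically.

Suppose for contradiction that L is regular, and let p be the pumping length.
Choose w = 0^p 1^p ∈ L with |w| = 2p ≥ p.
By the pumping lemma, w = xyz with |xy| ≤ p and |y| ≥ 1.
Since the first p symbols of w are all 0's and |xy| ≤ p, y lies entirely in the leading 0-block: y = 0^k for some k with 1 ≤ k ≤ p.
Pump with i = 2: xy^2z = 0^{p+k} 1^p has p+k occurrences of 0 but only p of 1. Since k ≥ 1 the counts differ, so xy^2z ∉ L.
Contradiction. Therefore L is not regular.

0^{p+k} 1^p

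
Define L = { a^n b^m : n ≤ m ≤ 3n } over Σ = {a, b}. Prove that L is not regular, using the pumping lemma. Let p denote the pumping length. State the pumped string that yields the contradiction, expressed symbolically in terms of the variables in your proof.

Assume L is regular. Let p be the pumping length given by the pumping lemma.
Take w = a^p b^p ∈ L (since p ≤ p ≤ 3p), with |w| = 2p ≥ p.
By the pumping lemma, w = xyz with |xy| ≤ p and |y| > 0.
The first p characters of w are a's, so xy (and hence y) consists only of a's. Write y = a^k, 1 ≤ k ≤ p.
Pump with i = 2: xy^2z = a^{p+k} b^p. Now n = p+k > p = m, so the condition n ≤ m fails. Thus xy^2z ∉ L.
This is a contradiction; hence L is not regular.

a^{p+k} b^p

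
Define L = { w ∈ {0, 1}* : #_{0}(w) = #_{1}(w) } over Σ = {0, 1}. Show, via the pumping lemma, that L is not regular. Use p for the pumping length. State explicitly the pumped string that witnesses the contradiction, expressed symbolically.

0^{p+k} 1^p

Toward a contradiction, assume L is regular with pumping length p.
Choose w = 0^p 1^p ∈ L with |w| = 2p ≥ p.
By the pumping lemma, w = xyz with |xy| ≤ p and |y| ≥ 1.
Because |xy| ≤ p and w begins with p copies of 0, we have y = 0^k with 1 ≤ k ≤ p.
Pump with i = 2: xy^2z = 0^{p+k} 1^p has p+k occurrences of 0 but only p of 1. Since k ≥ 1 the counts differ, so xy^2z ∉ L.
This contradicts the pumping lemma, so L is not regular.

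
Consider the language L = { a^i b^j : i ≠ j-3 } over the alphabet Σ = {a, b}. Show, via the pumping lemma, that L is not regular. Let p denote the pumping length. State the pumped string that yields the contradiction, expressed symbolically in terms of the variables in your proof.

Assume L is regular; let p be its pumping constant.
Choose w = a^p b^{p+p!+3}. Since p ≠ (p+p!+3)-3 = p+p!, w ∈ L; and |w| ≥ p.
By the pumping lemma, w = xyz with |xy| ≤ p and |y| ≥ 1.
The first p characters of w are a's, so xy (and hence y) consists only of a's. Write y = a^k, 1 ≤ k ≤ p.
Since 1 ≤ k ≤ p, k divides p!; set t = 1 + p!/k. Then xy^t z has p + (p!/k)·k = p + p! copies of a. Now the a-count is p+p! and (b-count)-3 = (p+p!+3)-3 = p+p!, so i ≠ j-3 fails. So xy^t z = a^{p+p!} b^{p+p!+3} ∉ L.
This contradicts the pumping lemma, so L is not regular.

a^{p+p!} b^{p+p!+3}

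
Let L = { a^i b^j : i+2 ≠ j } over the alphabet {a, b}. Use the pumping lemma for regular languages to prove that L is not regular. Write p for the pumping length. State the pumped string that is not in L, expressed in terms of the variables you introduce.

Assume L is regular; let p be its pumping constant.
Choose w = a^p b^{p+p!+2}. Since p ≠ (p+p!+2)-2 = p+p!, w ∈ L; and |w| ≥ p.
By the pumping lemma, w = xyz with |xy| ≤ p and y is nonempty.
Because |xy| ≤ p and w begins with p copies of a, we have y = a^k with 1 ≤ k ≤ p.
Since 1 ≤ k ≤ p, k divides p!; set t = 1 + p!/k. Then xy^t z has p + (p!/k)·k = p + p! copies of a. Now the a-count is p+p! and (b-count)-2 = (p+p!+2)-2 = p+p!, so i+2 ≠ j fails. So xy^t z = a^{p+p!} b^{p+p!+2} ∉ L.
Contradiction. Therefore L is not regular.

a^{p+p!} b^{p+p!+2}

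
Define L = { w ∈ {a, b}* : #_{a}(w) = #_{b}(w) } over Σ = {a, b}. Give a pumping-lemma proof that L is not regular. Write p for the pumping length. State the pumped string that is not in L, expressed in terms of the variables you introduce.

Assume L is regular. Let p be the pumping length given by the pumping lemma.
Choose w = a^p b^p ∈ L with |w| = 2p ≥ p.
The pumping lemma gives a decomposition w = xyz where |xy| ≤ p and |y| ≥ 1.
The first p characters of w are a's, so xy (and hence y) consists only of a's. Write y = a^k, 1 ≤ k ≤ p.
Pump with i = 2: xy^2z = a^{p+k} b^p has p+k occurrences of a but only p of b. Since k ≥ 1 the counts differ, so xy^2z ∉ L.
This is a contradiction; hence L is not regular.

a^{p+k} b^p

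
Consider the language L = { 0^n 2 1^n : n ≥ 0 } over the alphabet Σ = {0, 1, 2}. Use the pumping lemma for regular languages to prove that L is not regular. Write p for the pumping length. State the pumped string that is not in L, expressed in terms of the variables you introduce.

Assume L is regular. Let p be the pumping length given by the pumping lemma.
Take w = 0^p 2 1^p ∈ L with |w| = 2p+1 ≥ p.
Write w = xyz as guaranteed by the lemma, with |xy| ≤ p and |y| ≥ 1.
The first p characters of w are 0's, so xy (and hence y) consists only of 0's. Write y = 0^k, 1 ≤ k ≤ p.
Pump with i = 2: xy^2z = 0^{p+k} 2 1^p, which would require p+k = p. But k ≥ 1, so xy^2z ∉ L.
This is a contradiction; hence L is not regular.

0^{p+k} 2 1^p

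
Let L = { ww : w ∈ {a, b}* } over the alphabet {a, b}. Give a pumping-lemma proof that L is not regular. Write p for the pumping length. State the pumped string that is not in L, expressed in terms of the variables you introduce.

a^{p+k} b^p a^p b^p

Toward a contradiction, assume L is regular with pumping length p.
Take w = a^p b^p a^p b^p = uu where u = a^pb^p; then w ∈ L and |w| = 4p ≥ p.
By the pumping lemma, w = xyz with |xy| ≤ p and |y| ≥ 1.
Because |xy| ≤ p and w begins with p copies of a, we have y = a^k with 1 ≤ k ≤ p.
Pump with i = 2: xy^2z = a^{p+k} b^p a^p b^p, of length 4p+k. Suppose this equals vv. The string starts with a and ends with b, so v does too; thus the boundary between the two copies of v is a b→a transition. There is exactly one such transition, at position 2p+k, so |v| = 2p+k and |vv| = 4p+2k ≠ 4p+k since k ≥ 1. So xy^2z ∉ L.
Contradiction. Therefore L is not regular.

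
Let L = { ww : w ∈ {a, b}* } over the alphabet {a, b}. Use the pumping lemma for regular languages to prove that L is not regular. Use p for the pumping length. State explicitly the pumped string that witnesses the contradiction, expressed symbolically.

Assume L is regular; let p be its pumping constant.
Take w = a^p b^p a^p b^p = uu where u = a^pb^p; then w ∈ L and |w| = 4p ≥ p.
The pumping lemma gives a decomposition w = xyz where |xy| ≤ p and |y| ≥ 1.
The first p characters of w are a's, so xy (and hence y) consists only of a's. Write y = a^k, 1 ≤ k ≤ p.
Pump with i = 2: xy^2z = a^{p+k} b^p a^p b^p, of length 4p+k. Suppose this equals vv. The string starts with a and ends with b, so v does too; thus the boundary between the two copies of v is a b→a transition. There is exactly one such transition, at position 2p+k, so |v| = 2p+k and |vv| = 4p+2k ≠ 4p+k since k ≥ 1. So xy^2z ∉ L.
Contradiction. Therefore L is not regular.

a^{p+k} b^p a^p b^p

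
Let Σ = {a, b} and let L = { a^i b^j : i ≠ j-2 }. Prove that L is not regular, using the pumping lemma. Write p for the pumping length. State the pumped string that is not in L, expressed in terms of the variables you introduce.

a^{p+p!} b^{p+p!+2}

Assume L is regular; let p be its pumping constant.
Choose w = a^p b^{p+p!+2}. Since p ≠ (p+p!+2)-2 = p+p!, w ∈ L; and |w| ≥ p.
Write w = xyz as guaranteed by the lemma, with |xy| ≤ p and |y| ≥ 1.
The first p characters of w are a's, so xy (and hence y) consists only of a's. Write y = a^k, 1 ≤ k ≤ p.
Since 1 ≤ k ≤ p, k divides p!; set t = 1 + p!/k. Then xy^t z has p + (p!/k)·k = p + p! copies of a. Now the a-count is p+p! and (b-count)-2 = (p+p!+2)-2 = p+p!, so i ≠ j-2 fails. So xy^t z = a^{p+p!} b^{p+p!+2} ∉ L.
This contradicts the pumping lemma, so L is not regular.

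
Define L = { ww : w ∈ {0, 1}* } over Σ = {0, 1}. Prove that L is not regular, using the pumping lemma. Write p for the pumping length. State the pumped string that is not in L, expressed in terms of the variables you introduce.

0^{p+k} 1^p 0^p 1^p

Assume L is regular; let p be its pumping constant.
Take w = 0^p 1^p 0^p 1^p = uu where u = 0^p1^p; then w ∈ L and |w| = 4p ≥ p.
The pumping lemma gives a decomposition w = xyz where |xy| ≤ p and |y| ≥ 1.
The first p characters of w are 0's, so xy (and hence y) consists only of 0's. Write y = 0^k, 1 ≤ k ≤ p.
Pump with i = 2: xy^2z = 0^{p+k} 1^p 0^p 1^p, of length 4p+k. Suppose this equals vv. The string starts with 0 and ends with 1, so v does too; thus the boundary between the two copies of v is a 1→0 transition. There is exactly one such transition, at position 2p+k, so |v| = 2p+k and |vv| = 4p+2k ≠ 4p+k since k ≥ 1. So xy^2z ∉ L.
This contradicts the pumping lemma, so L is not regular.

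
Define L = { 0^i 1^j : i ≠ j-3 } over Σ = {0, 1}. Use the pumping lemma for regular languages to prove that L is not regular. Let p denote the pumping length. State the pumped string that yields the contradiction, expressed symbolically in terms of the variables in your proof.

0^{p+p!} 1^{p+p!+3}

Suppose for contradiction that L is regular, and let p be the pumping length.
Choose w = 0^p 1^{p+p!+3}. Since p ≠ (p+p!+3)-3 = p+p!, w ∈ L; and |w| ≥ p.
Write w = xyz as guaranteed by the lemma, with |xy| ≤ p and y is nonempty.
Because |xy| ≤ p and w begins with p copies of 0, we have y = 0^k with 1 ≤ k ≤ p.
Since 1 ≤ k ≤ p, k divides p!; set t = 1 + p!/k. Then xy^t z has p + (p!/k)·k = p + p! copies of 0. Now the 0-count is p+p! and (1-count)-3 = (p+p!+3)-3 = p+p!, so i ≠ j-3 fails. So xy^t z = 0^{p+p!} 1^{p+p!+3} ∉ L.
This is a contradiction; hence L is not regular.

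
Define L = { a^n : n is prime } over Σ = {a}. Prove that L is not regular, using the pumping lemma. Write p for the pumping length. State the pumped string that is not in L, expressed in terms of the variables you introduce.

a^{q(1+k)}

Toward a contradiction, assume L is regular with pumping length p.
Let q be a prime with q ≥ p+2 (infinitely many primes exist), and take w = a^q ∈ L with |w| = q ≥ p.
The pumping lemma gives a decomposition w = xyz where |xy| ≤ p and |y| ≥ 1.
Then y = a^k for some k with 1 ≤ k ≤ p.
Since 1 ≤ k ≤ p, |xz| = q-k. Pump with i = q+1: |xy^{q+1}z| = (q-k)+(q+1)k = q+qk = q(1+k), which is composite (both factors ≥ 2). So xy^{q+1}z = a^{q(1+k)} ∉ L.
This contradicts the pumping lemma, so L is not regular.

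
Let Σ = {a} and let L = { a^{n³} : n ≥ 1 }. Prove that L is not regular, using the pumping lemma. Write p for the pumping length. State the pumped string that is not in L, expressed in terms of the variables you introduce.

Assume L is regular; let p be its pumping constant.
Take w = a^{p³} ∈ L with |w| = p³ ≥ p.
Write w = xyz as guaranteed by the lemma, with |xy| ≤ p and y is nonempty.
Then y = a^k for some k with 1 ≤ k ≤ p.
Pump with i = 2: xy^2z = a^{p³+k}. Since 1 ≤ k ≤ p, p³ < p³+k ≤ p³+p < p³+3p²+3p+1 = (p+1)³, so p³+k is not a perfect cube. So xy^2z ∉ L.
This is a contradiction; hence L is not regular.

a^{p³+k}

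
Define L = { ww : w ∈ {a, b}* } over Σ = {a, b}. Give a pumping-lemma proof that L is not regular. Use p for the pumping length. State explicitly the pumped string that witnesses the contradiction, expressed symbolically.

a^{p+k} b^p a^p b^p

Toward a contradiction, assume L is regular with pumping length p.
Take w = a^p b^p a^p b^p = uu where u = a^pb^p; then w ∈ L and |w| = 4p ≥ p.
By the pumping lemma, w = xyz with |xy| ≤ p and |y| ≥ 1.
The first p characters of w are a's, so xy (and hence y) consists only of a's. Write y = a^k, 1 ≤ k ≤ p.
Pump with i = 2: xy^2z = a^{p+k} b^p a^p b^p, of length 4p+k. Suppose this equals vv. The string starts with a and ends with b, so v does too; thus the boundary between the two copies of v is a b→a transition. There is exactly one such transition, at position 2p+k, so |v| = 2p+k and |vv| = 4p+2k ≠ 4p+k since k ≥ 1. So xy^2z ∉ L.
This contradicts the pumping lemma, so L is not regular.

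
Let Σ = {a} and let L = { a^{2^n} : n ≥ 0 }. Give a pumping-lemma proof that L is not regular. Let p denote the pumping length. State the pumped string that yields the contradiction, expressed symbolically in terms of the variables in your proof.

a^{2^p+k}

Assume L is regular. Let p be the pumping length given by the pumping lemma.
Take w = a^{2^p} ∈ L with |w| = 2^p ≥ p.
The pumping lemma gives a decomposition w = xyz where |xy| ≤ p and |y| ≥ 1.
Then y = a^k for some k with 1 ≤ k ≤ p.
Pump with i = 2: xy^2z = a^{2^p+k}. Since 1 ≤ k ≤ p < 2^p, we have 2^p < 2^p+k < 2^{p+1}, so 2^p+k is not a power of 2. So xy^2z ∉ L.
Contradiction. Therefore L is not regular.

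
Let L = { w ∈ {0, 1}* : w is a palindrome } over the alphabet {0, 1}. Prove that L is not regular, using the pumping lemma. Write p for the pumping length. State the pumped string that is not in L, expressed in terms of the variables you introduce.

0^{p+k} 1 0^p

Toward a contradiction, assume L is regular with pumping length p.
Take w = 0^p 1 0^p, a palindrome of length 2p+1 ≥ p.
Write w = xyz as guaranteed by the lemma, with |xy| ≤ p and |y| ≥ 1.
Because |xy| ≤ p and w begins with p copies of 0, we have y = 0^k with 1 ≤ k ≤ p.
Pump with i = 2: xy^2z = 0^{p+k} 1 0^p. Its reverse is 0^p 1 0^{p+k}, which differs from xy^2z since k ≥ 1. So xy^2z is not a palindrome and xy^2z ∉ L.
This contradicts the pumping lemma, so L is not regular.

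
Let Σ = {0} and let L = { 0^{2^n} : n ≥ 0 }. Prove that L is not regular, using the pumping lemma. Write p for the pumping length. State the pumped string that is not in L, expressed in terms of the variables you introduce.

Suppose for contradiction that L is regular, and let p be the pumping length.
Take w = 0^{2^p} ∈ L with |w| = 2^p ≥ p.
By the pumping lemma, w = xyz with |xy| ≤ p and y is nonempty.
Then y = 0^k for some k with 1 ≤ k ≤ p.
Pump with i = 2: xy^2z = 0^{2^p+k}. Since 1 ≤ k ≤ p < 2^p, we have 2^p < 2^p+k < 2^{p+1}, so 2^p+k is not a power of 2. So xy^2z ∉ L.
This contradicts the pumping lemma, so L is not regular.

0^{2^p+k}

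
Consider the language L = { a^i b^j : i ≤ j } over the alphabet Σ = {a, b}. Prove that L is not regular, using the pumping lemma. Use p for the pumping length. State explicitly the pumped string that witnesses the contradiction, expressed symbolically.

a^{p+k} b^p

Assume L is regular. Let p be the pumping length given by the pumping lemma.
Choose w = a^p b^p ∈ L, with |w| = 2p ≥ p.
The pumping lemma gives a decomposition w = xyz where |xy| ≤ p and |y| > 0.
The first p characters of w are a's, so xy (and hence y) consists only of a's. Write y = a^k, 1 ≤ k ≤ p.
Consider xy^2z = a^{p+k} b^p. Since k ≥ 1, the a-count p+k exceeds the b-count p, so i ≤ j fails; thus xy^2z ∉ L.
This contradicts the pumping lemma, so L is not regular.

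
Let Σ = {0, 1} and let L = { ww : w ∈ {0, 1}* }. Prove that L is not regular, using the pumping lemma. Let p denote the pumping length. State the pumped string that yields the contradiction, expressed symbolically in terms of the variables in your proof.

Suppose for contradiction that L is regular, and let p be the pumping length.
Take w = 0^p 1^p 0^p 1^p = uu where u = 0^p1^p; then w ∈ L and |w| = 4p ≥ p.
Write w = xyz as guaranteed by the lemma, with |xy| ≤ p and y is nonempty.
Because |xy| ≤ p and w begins with p copies of 0, we have y = 0^k with 1 ≤ k ≤ p.
Pump with i = 2: xy^2z = 0^{p+k} 1^p 0^p 1^p, of length 4p+k. Suppose this equals vv. The string starts with 0 and ends with 1, so v does too; thus the boundary between the two copies of v is a 1→0 transition. There is exactly one such transition, at position 2p+k, so |v| = 2p+k and |vv| = 4p+2k ≠ 4p+k since k ≥ 1. So xy^2z ∉ L.
Contradiction. Therefore L is not regular.

0^{p+k} 1^p 0^p 1^p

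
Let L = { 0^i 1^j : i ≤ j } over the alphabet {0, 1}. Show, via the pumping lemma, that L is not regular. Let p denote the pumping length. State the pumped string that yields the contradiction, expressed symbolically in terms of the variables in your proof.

Assume L is regular; let p be its pumping constant.
Choose w = 0^p 1^p ∈ L, with |w| = 2p ≥ p.
Write w = xyz as guaranteed by the lemma, with |xy| ≤ p and y is nonempty.
Because |xy| ≤ p and w begins with p copies of 0, we have y = 0^k with 1 ≤ k ≤ p.
Consider xy^2z = 0^{p+k} 1^p. Since k ≥ 1, the 0-count p+k exceeds the 1-count p, so i ≤ j fails; thus xy^2z ∉ L.
This contradicts the pumping lemma, so L is not regular.

0^{p+k} 1^p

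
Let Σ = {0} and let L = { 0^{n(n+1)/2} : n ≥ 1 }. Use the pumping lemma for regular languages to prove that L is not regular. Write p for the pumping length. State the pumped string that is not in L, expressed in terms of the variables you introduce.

0^{p(p+1)/2+k}

Toward a contradiction, assume L is regular with pumping length p.
Take w = 0^{p(p+1)/2} ∈ L with |w| = p(p+1)/2 ≥ p.
By the pumping lemma, w = xyz with |xy| ≤ p and y is nonempty.
Then y = 0^k for some k with 1 ≤ k ≤ p.
Pump with i = 2: xy^2z = 0^{p(p+1)/2+k}. Since 1 ≤ k ≤ p, p(p+1)/2 < p(p+1)/2+k ≤ p(p+1)/2+p < (p+1)(p+2)/2, so p(p+1)/2+k is strictly between consecutive triangular numbers. So xy^2z ∉ L.
This is a contradiction; hence L is not regular.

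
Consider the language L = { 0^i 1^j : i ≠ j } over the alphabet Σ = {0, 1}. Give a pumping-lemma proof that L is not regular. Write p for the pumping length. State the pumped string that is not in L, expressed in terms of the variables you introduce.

Suppose for contradiction that L is regular, and let p be the pumping length.
Choose w = 0^p 1^{p+p!}. Since p ≠ p+p!, w ∈ L; and |w| ≥ p.
Write w = xyz as guaranteed by the lemma, with |xy| ≤ p and |y| > 0.
Since the first p symbols of w are all 0's and |xy| ≤ p, y lies entirely in the leading 0-block: y = 0^k for some k with 1 ≤ k ≤ p.
Since 1 ≤ k ≤ p, k divides p!; set t = 1 + p!/k. Then xy^t z has p + (p!/k)·k = p + p! copies of 0. Now the 0-count equals the 1-count, so i ≠ j fails. So xy^t z = 0^{p+p!} 1^{p+p!} ∉ L.
This is a contradiction; hence L is not regular.

0^{p+p!} 1^{p+p!}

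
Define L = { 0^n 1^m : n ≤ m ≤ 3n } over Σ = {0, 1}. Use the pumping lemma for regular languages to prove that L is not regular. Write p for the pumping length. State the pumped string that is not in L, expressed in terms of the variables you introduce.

0^{p+k} 1^p

Assume L is regular; let p be its pumping constant.
Take w = 0^p 1^p ∈ L (since p ≤ p ≤ 3p), with |w| = 2p ≥ p.
The pumping lemma gives a decomposition w = xyz where |xy| ≤ p and y is nonempty.
Since the first p symbols of w are all 0's and |xy| ≤ p, y lies entirely in the leading 0-block: y = 0^k for some k with 1 ≤ k ≤ p.
Pump with i = 2: xy^2z = 0^{p+k} 1^p. Now n = p+k > p = m, so the condition n ≤ m fails. Thus xy^2z ∉ L.
Contradiction. Therefore L is not regular.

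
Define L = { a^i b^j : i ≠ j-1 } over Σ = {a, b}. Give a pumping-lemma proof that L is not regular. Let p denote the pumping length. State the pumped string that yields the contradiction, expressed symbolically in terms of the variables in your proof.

a^{p+p!} b^{p+p!+1}

Toward a contradiction, assume L is regular with pumping length p.
Choose w = a^p b^{p+p!+1}. Since p ≠ (p+p!+1)-1 = p+p!, w ∈ L; and |w| ≥ p.
Write w = xyz as guaranteed by the lemma, with |xy| ≤ p and |y| > 0.
The first p characters of w are a's, so xy (and hence y) consists only of a's. Write y = a^k, 1 ≤ k ≤ p.
Since 1 ≤ k ≤ p, k divides p!; set t = 1 + p!/k. Then xy^t z has p + (p!/k)·k = p + p! copies of a. Now the a-count is p+p! and (b-count)-1 = (p+p!+1)-1 = p+p!, so i ≠ j-1 fails. So xy^t z = a^{p+p!} b^{p+p!+1} ∉ L.
This contradicts the pumping lemma, so L is not regular.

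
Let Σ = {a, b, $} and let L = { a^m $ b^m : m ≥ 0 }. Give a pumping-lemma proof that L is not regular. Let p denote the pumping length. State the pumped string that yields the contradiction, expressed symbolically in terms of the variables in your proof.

a^{p+k} $ b^p

Assume L is regular. Let p be the pumping length given by the pumping lemma.
Take w = a^p $ b^p ∈ L with |w| = 2p+1 ≥ p.
By the pumping lemma, w = xyz with |xy| ≤ p and y is nonempty.
Because |xy| ≤ p and w begins with p copies of a, we have y = a^k with 1 ≤ k ≤ p.
Pump with i = 2: xy^2z = a^{p+k} $ b^p, which would require p+k = p. But k ≥ 1, so xy^2z ∉ L.
Contradiction. Therefore L is not regular.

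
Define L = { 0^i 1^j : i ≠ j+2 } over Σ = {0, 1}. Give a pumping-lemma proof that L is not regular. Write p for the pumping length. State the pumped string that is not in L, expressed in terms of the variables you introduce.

0^{p+p!} 1^{p+p!-2}

Toward a contradiction, assume L is regular with pumping length p.
Choose w = 0^p 1^{p+p!-2}. Since p ≠ (p+p!-2)+2 = p+p!, w ∈ L; and |w| ≥ p.
Write w = xyz as guaranteed by the lemma, with |xy| ≤ p and |y| ≥ 1.
Since the first p symbols of w are all 0's and |xy| ≤ p, y lies entirely in the leading 0-block: y = 0^k for some k with 1 ≤ k ≤ p.
Since 1 ≤ k ≤ p, k divides p!; set t = 1 + p!/k. Then xy^t z has p + (p!/k)·k = p + p! copies of 0. Now the 0-count is p+p! and (1-count)+2 = (p+p!-2)+2 = p+p!, so i ≠ j+2 fails. So xy^t z = 0^{p+p!} 1^{p+p!-2} ∉ L.
This is a contradiction; hence L is not regular.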